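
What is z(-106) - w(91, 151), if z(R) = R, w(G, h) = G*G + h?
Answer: -8538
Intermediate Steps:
w(G, h) = h + G**2 (w(G, h) = G**2 + h = h + G**2)
z(-106) - w(91, 151) = -106 - (151 + 91**2) = -106 - (151 + 8281) = -106 - 1*8432 = -106 - 8432 = -8538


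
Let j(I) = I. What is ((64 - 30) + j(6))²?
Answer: 1600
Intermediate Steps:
((64 - 30) + j(6))² = ((64 - 30) + 6)² = (34 + 6)² = 40² = 1600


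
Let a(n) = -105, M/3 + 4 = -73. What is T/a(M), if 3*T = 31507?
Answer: -4501/45 ≈ -100.02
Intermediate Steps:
M = -231 (M = -12 + 3*(-73) = -12 - 219 = -231)
T = 31507/3 (T = (⅓)*31507 = 31507/3 ≈ 10502.)
T/a(M) = (31507/3)/(-105) = (31507/3)*(-1/105) = -4501/45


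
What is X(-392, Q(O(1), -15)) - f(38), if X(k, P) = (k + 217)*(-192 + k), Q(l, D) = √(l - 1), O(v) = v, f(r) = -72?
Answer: 102272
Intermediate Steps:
Q(l, D) = √(-1 + l)
X(k, P) = (-192 + k)*(217 + k) (X(k, P) = (217 + k)*(-192 + k) = (-192 + k)*(217 + k))
X(-392, Q(O(1), -15)) - f(38) = (-41664 + (-392)² + 25*(-392)) - 1*(-72) = (-41664 + 153664 - 9800) + 72 = 102200 + 72 = 102272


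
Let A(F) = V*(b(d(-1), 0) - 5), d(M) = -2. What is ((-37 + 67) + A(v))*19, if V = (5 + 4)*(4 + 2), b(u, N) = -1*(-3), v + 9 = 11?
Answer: -1482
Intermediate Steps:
v = 2 (v = -9 + 11 = 2)
b(u, N) = 3
V = 54 (V = 9*6 = 54)
A(F) = -108 (A(F) = 54*(3 - 5) = 54*(-2) = -108)
((-37 + 67) + A(v))*19 = ((-37 + 67) - 108)*19 = (30 - 108)*19 = -78*19 = -1482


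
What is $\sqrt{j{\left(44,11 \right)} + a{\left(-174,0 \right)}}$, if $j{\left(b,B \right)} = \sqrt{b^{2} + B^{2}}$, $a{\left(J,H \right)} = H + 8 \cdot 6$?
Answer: $\sqrt{48 + 11 \sqrt{17}} \approx 9.662$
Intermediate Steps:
$a{\left(J,H \right)} = 48 + H$ ($a{\left(J,H \right)} = H + 48 = 48 + H$)
$j{\left(b,B \right)} = \sqrt{B^{2} + b^{2}}$
$\sqrt{j{\left(44,11 \right)} + a{\left(-174,0 \right)}} = \sqrt{\sqrt{11^{2} + 44^{2}} + \left(48 + 0\right)} = \sqrt{\sqrt{121 + 1936} + 48} = \sqrt{\sqrt{2057} + 48} = \sqrt{11 \sqrt{17} + 48} = \sqrt{48 + 11 \sqrt{17}}$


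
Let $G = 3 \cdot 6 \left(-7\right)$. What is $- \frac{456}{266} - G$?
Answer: $\frac{870}{7} \approx 124.29$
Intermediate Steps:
$G = -126$ ($G = 18 \left(-7\right) = -126$)
$- \frac{456}{266} - G = - \frac{456}{266} - -126 = \left(-456\right) \frac{1}{266} + 126 = - \frac{12}{7} + 126 = \frac{870}{7}$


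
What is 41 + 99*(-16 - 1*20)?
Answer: -3523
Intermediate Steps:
41 + 99*(-16 - 1*20) = 41 + 99*(-16 - 20) = 41 + 99*(-36) = 41 - 3564 = -3523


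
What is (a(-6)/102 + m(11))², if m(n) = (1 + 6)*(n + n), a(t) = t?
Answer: 6848689/289 ≈ 23698.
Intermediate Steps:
m(n) = 14*n (m(n) = 7*(2*n) = 14*n)
(a(-6)/102 + m(11))² = (-6/102 + 14*11)² = (-6*1/102 + 154)² = (-1/17 + 154)² = (2617/17)² = 6848689/289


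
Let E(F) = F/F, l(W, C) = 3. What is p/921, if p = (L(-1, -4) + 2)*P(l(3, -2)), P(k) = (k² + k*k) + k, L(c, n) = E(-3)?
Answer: 21/307 ≈ 0.068404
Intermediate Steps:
E(F) = 1
L(c, n) = 1
P(k) = k + 2*k² (P(k) = (k² + k²) + k = 2*k² + k = k + 2*k²)
p = 63 (p = (1 + 2)*(3*(1 + 2*3)) = 3*(3*(1 + 6)) = 3*(3*7) = 3*21 = 63)
p/921 = 63/921 = 63*(1/921) = 21/307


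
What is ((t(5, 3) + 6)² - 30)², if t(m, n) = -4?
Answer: 676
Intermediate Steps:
((t(5, 3) + 6)² - 30)² = ((-4 + 6)² - 30)² = (2² - 30)² = (4 - 30)² = (-26)² = 676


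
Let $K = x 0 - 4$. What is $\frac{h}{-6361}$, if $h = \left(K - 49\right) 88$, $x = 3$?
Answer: $\frac{4664}{6361} \approx 0.73322$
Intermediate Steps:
$K = -4$ ($K = 3 \cdot 0 - 4 = 0 - 4 = -4$)
$h = -4664$ ($h = \left(-4 - 49\right) 88 = \left(-53\right) 88 = -4664$)
$\frac{h}{-6361} = - \frac{4664}{-6361} = \left(-4664\right) \left(- \frac{1}{6361}\right) = \frac{4664}{6361}$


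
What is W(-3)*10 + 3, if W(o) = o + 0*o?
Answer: -27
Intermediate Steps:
W(o) = o (W(o) = o + 0 = o)
W(-3)*10 + 3 = -3*10 + 3 = -30 + 3 = -27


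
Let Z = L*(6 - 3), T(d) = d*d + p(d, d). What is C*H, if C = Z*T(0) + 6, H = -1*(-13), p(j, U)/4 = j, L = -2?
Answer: 78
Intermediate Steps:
p(j, U) = 4*j
H = 13
T(d) = d**2 + 4*d (T(d) = d*d + 4*d = d**2 + 4*d)
Z = -6 (Z = -2*(6 - 3) = -2*3 = -6)
C = 6 (C = -0*(4 + 0) + 6 = -0*4 + 6 = -6*0 + 6 = 0 + 6 = 6)
C*H = 6*13 = 78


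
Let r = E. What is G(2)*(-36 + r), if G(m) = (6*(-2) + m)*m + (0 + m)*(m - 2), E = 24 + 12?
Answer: 0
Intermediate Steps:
E = 36
r = 36
G(m) = m*(-12 + m) + m*(-2 + m) (G(m) = (-12 + m)*m + m*(-2 + m) = m*(-12 + m) + m*(-2 + m))
G(2)*(-36 + r) = (2*2*(-7 + 2))*(-36 + 36) = (2*2*(-5))*0 = -20*0 = 0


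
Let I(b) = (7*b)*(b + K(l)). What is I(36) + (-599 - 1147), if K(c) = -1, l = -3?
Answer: 7074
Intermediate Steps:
I(b) = 7*b*(-1 + b) (I(b) = (7*b)*(b - 1) = (7*b)*(-1 + b) = 7*b*(-1 + b))
I(36) + (-599 - 1147) = 7*36*(-1 + 36) + (-599 - 1147) = 7*36*35 - 1746 = 8820 - 1746 = 7074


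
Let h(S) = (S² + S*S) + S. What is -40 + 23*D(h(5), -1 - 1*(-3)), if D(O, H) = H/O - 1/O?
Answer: -2177/55 ≈ -39.582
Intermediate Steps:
h(S) = S + 2*S² (h(S) = (S² + S²) + S = 2*S² + S = S + 2*S²)
D(O, H) = -1/O + H/O
-40 + 23*D(h(5), -1 - 1*(-3)) = -40 + 23*((-1 + (-1 - 1*(-3)))/((5*(1 + 2*5)))) = -40 + 23*((-1 + (-1 + 3))/((5*(1 + 10)))) = -40 + 23*((-1 + 2)/((5*11))) = -40 + 23*(1/55) = -40 + 23/55 = -2177/55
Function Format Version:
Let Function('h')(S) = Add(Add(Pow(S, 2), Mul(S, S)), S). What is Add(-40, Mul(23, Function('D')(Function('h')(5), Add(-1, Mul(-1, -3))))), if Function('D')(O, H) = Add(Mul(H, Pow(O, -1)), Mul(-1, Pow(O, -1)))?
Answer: Rational(-2177, 55) ≈ -39.582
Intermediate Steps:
Function('h')(S) = Add(S, Mul(2, Pow(S, 2))) (Function('h')(S) = Add(Add(Pow(S, 2), Pow(S, 2)), S) = Add(Mul(2, Pow(S, 2)), S) = Add(S, Mul(2, Pow(S, 2))))
Function('D')(O, H) = Add(Mul(-1, Pow(O, -1)), Mul(H, Pow(O, -1)))
Add(-40, Mul(23, Function('D')(Function('h')(5), Add(-1, Mul(-1, -3))))) = Add(-40, Mul(23, Mul(Pow(Mul(5, Add(1, Mul(2, 5))), -1), Add(-1, Add(-1, Mul(-1, -3)))))) = Add(-40, Mul(23, Mul(Pow(Mul(5, Add(1, 10)), -1), Add(-1, Add(-1, 3))))) = Add(-40, Mul(23, Mul(Pow(Mul(5, 11), -1), Add(-1, 2)))) = Add(-40, Mul(23, Mul(Pow(55, -1), 1))) = Add(-40, Mul(23, Mul(Rational(1, 55), 1))) = Add(-40, Mul(23, Rational(1, 55))) = Add(-40, Rational(23, 55)) = Rational(-2177, 55)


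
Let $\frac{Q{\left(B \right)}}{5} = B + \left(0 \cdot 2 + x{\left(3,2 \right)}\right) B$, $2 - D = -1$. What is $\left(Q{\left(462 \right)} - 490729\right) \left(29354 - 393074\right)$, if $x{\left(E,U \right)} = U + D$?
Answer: $173446792680$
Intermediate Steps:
$D = 3$ ($D = 2 - -1 = 2 + 1 = 3$)
$x{\left(E,U \right)} = 3 + U$ ($x{\left(E,U \right)} = U + 3 = 3 + U$)
$Q{\left(B \right)} = 30 B$ ($Q{\left(B \right)} = 5 \left(B + \left(0 \cdot 2 + \left(3 + 2\right)\right) B\right) = 5 \left(B + \left(0 + 5\right) B\right) = 5 \left(B + 5 B\right) = 5 \cdot 6 B = 30 B$)
$\left(Q{\left(462 \right)} - 490729\right) \left(29354 - 393074\right) = \left(30 \cdot 462 - 490729\right) \left(29354 - 393074\right) = \left(13860 - 490729\right) \left(-363720\right) = \left(-476869\right) \left(-363720\right) = 173446792680$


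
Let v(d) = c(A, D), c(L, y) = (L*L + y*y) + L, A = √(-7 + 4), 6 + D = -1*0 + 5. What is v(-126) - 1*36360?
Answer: -36362 + I*√3 ≈ -36362.0 + 1.732*I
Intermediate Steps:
D = -1 (D = -6 + (-1*0 + 5) = -6 + (0 + 5) = -6 + 5 = -1)
A = I*√3 (A = √(-3) = I*√3 ≈ 1.732*I)
c(L, y) = L + L² + y² (c(L, y) = (L² + y²) + L = L + L² + y²)
v(d) = -2 + I*√3 (v(d) = I*√3 + (I*√3)² + (-1)² = I*√3 - 3 + 1 = -2 + I*√3)
v(-126) - 1*36360 = (-2 + I*√3) - 1*36360 = (-2 + I*√3) - 36360 = -36362 + I*√3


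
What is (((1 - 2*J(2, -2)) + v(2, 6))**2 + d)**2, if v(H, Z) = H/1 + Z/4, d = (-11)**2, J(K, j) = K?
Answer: 235225/16 ≈ 14702.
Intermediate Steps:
d = 121
v(H, Z) = H + Z/4 (v(H, Z) = H*1 + Z*(1/4) = H + Z/4)
(((1 - 2*J(2, -2)) + v(2, 6))**2 + d)**2 = (((1 - 2*2) + (2 + (1/4)*6))**2 + 121)**2 = (((1 - 4) + (2 + 3/2))**2 + 121)**2 = ((-3 + 7/2)**2 + 121)**2 = ((1/2)**2 + 121)**2 = (1/4 + 121)**2 = (485/4)**2 = 235225/16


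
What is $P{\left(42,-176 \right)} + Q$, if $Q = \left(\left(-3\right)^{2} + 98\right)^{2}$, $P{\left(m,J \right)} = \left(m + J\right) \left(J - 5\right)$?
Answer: $35703$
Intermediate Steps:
$P{\left(m,J \right)} = \left(-5 + J\right) \left(J + m\right)$ ($P{\left(m,J \right)} = \left(J + m\right) \left(-5 + J\right) = \left(-5 + J\right) \left(J + m\right)$)
$Q = 11449$ ($Q = \left(9 + 98\right)^{2} = 107^{2} = 11449$)
$P{\left(42,-176 \right)} + Q = \left(\left(-176\right)^{2} - -880 - 210 - 7392\right) + 11449 = \left(30976 + 880 - 210 - 7392\right) + 11449 = 24254 + 11449 = 35703$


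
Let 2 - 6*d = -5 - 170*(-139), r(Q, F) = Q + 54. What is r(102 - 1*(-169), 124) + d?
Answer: -21673/6 ≈ -3612.2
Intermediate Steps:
r(Q, F) = 54 + Q
d = -23623/6 (d = ⅓ - (-5 - 170*(-139))/6 = ⅓ - (-5 + 23630)/6 = ⅓ - ⅙*23625 = ⅓ - 7875/2 = -23623/6 ≈ -3937.2)
r(102 - 1*(-169), 124) + d = (54 + (102 - 1*(-169))) - 23623/6 = (54 + (102 + 169)) - 23623/6 = (54 + 271) - 23623/6 = 325 - 23623/6 = -21673/6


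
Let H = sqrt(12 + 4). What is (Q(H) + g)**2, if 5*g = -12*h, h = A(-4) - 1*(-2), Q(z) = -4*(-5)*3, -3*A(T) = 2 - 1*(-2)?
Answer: 85264/25 ≈ 3410.6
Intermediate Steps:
A(T) = -4/3 (A(T) = -(2 - 1*(-2))/3 = -(2 + 2)/3 = -1/3*4 = -4/3)
H = 4 (H = sqrt(16) = 4)
Q(z) = 60 (Q(z) = 20*3 = 60)
h = 2/3 (h = -4/3 - 1*(-2) = -4/3 + 2 = 2/3 ≈ 0.66667)
g = -8/5 (g = (-12*2/3)/5 = (1/5)*(-8) = -8/5 ≈ -1.6000)
(Q(H) + g)**2 = (60 - 8/5)**2 = (292/5)**2 = 85264/25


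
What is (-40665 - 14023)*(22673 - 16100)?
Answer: -359464224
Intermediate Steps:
(-40665 - 14023)*(22673 - 16100) = -54688*6573 = -359464224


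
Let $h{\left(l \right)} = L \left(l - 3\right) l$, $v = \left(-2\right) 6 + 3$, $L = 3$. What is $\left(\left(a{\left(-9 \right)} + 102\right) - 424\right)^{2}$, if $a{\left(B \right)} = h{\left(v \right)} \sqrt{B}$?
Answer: $-841100 - 625968 i \approx -8.411 \cdot 10^{5} - 6.2597 \cdot 10^{5} i$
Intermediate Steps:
$v = -9$ ($v = -12 + 3 = -9$)
$h{\left(l \right)} = l \left(-9 + 3 l\right)$ ($h{\left(l \right)} = 3 \left(l - 3\right) l = 3 \left(-3 + l\right) l = \left(-9 + 3 l\right) l = l \left(-9 + 3 l\right)$)
$a{\left(B \right)} = 324 \sqrt{B}$ ($a{\left(B \right)} = 3 \left(-9\right) \left(-3 - 9\right) \sqrt{B} = 3 \left(-9\right) \left(-12\right) \sqrt{B} = 324 \sqrt{B}$)
$\left(\left(a{\left(-9 \right)} + 102\right) - 424\right)^{2} = \left(\left(324 \sqrt{-9} + 102\right) - 424\right)^{2} = \left(\left(324 \cdot 3 i + 102\right) - 424\right)^{2} = \left(\left(972 i + 102\right) - 424\right)^{2} = \left(\left(102 + 972 i\right) - 424\right)^{2} = \left(-322 + 972 i\right)^{2}$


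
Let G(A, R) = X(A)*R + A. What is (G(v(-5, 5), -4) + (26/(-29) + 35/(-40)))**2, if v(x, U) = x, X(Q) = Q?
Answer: 9418761/53824 ≈ 174.99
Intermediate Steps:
G(A, R) = A + A*R (G(A, R) = A*R + A = A + A*R)
(G(v(-5, 5), -4) + (26/(-29) + 35/(-40)))**2 = (-5*(1 - 4) + (26/(-29) + 35/(-40)))**2 = (-5*(-3) + (26*(-1/29) + 35*(-1/40)))**2 = (15 + (-26/29 - 7/8))**2 = (15 - 411/232)**2 = (3069/232)**2 = 9418761/53824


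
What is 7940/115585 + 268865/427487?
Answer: 6894201561/9882216979 ≈ 0.69764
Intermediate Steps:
7940/115585 + 268865/427487 = 7940*(1/115585) + 268865*(1/427487) = 1588/23117 + 268865/427487 = 6894201561/9882216979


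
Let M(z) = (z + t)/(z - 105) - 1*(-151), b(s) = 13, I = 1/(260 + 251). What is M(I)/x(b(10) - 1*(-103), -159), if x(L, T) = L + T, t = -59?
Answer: -94557/26827 ≈ -3.5247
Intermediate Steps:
I = 1/511 ≈ 0.0019569
M(z) = 151 + (-59 + z)/(-105 + z) (M(z) = (z - 59)/(z - 105) - 1*(-151) = (-59 + z)/(-105 + z) + 151 = 151 + (-59 + z)/(-105 + z))
M(I)/x(b(10) - 1*(-103), -159) = (2*(-7957 + 76*(1/511))/(-105 + 1/511))/((13 - 1*(-103)) - 159) = (2*(-7957 + 76/511)/(-53654/511))/((13 + 103) - 159) = (2*(-511/53654)*(-4065951/511))/(116 - 159) = (4065951/26827)/(-43) = (4065951/26827)*(-1/43) = -94557/26827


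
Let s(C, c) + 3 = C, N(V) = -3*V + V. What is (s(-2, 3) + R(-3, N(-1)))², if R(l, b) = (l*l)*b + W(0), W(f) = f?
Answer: 169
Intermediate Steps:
N(V) = -2*V
s(C, c) = -3 + C
R(l, b) = b*l² (R(l, b) = (l*l)*b + 0 = l²*b + 0 = b*l² + 0 = b*l²)
(s(-2, 3) + R(-3, N(-1)))² = ((-3 - 2) - 2*(-1)*(-3)²)² = (-5 + 2*9)² = (-5 + 18)² = 13² = 169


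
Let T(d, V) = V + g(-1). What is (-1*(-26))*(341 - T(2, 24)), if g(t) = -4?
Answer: 8346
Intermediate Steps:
T(d, V) = -4 + V (T(d, V) = V - 4 = -4 + V)
(-1*(-26))*(341 - T(2, 24)) = (-1*(-26))*(341 - (-4 + 24)) = 26*(341 - 1*20) = 26*(341 - 20) = 26*321 = 8346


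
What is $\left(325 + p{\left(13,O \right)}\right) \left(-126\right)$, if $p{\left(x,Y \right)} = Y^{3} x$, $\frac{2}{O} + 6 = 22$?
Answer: $- \frac{10484019}{256} \approx -40953.0$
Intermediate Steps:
$O = \frac{1}{8}$ ($O = \frac{2}{-6 + 22} = \frac{2}{16} = 2 \cdot \frac{1}{16} = \frac{1}{8} \approx 0.125$)
$p{\left(x,Y \right)} = x Y^{3}$
$\left(325 + p{\left(13,O \right)}\right) \left(-126\right) = \left(325 + \frac{13}{512}\right) \left(-126\right) = \frac{166413}{512} \left(-126\right) = - \frac{10484019}{256}$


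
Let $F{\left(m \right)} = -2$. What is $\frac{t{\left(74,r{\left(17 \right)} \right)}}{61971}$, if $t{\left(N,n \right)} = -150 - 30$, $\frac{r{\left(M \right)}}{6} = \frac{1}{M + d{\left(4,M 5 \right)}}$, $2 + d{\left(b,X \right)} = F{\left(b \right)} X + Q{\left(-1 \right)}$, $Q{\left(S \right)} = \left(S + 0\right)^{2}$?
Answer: $- \frac{60}{20657} \approx -0.0029046$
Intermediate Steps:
$Q{\left(S \right)} = S^{2}$
$d{\left(b,X \right)} = -1 - 2 X$ ($d{\left(b,X \right)} = -2 - \left(-1 + 2 X\right) = -1 - 2 X$)
$r{\left(M \right)} = \frac{6}{-1 - 9 M}$ ($r{\left(M \right)} = \frac{6}{M - \left(1 + 2 M 5\right)} = \frac{6}{M - \left(1 + 2 \cdot 5 M\right)} = \frac{6}{M - \left(1 + 10 M\right)} = \frac{6}{-1 - 9 M}$)
$t{\left(N,n \right)} = -180$
$\frac{t{\left(74,r{\left(17 \right)} \right)}}{61971} = - \frac{180}{61971} = \left(-180\right) \frac{1}{61971} = - \frac{60}{20657}$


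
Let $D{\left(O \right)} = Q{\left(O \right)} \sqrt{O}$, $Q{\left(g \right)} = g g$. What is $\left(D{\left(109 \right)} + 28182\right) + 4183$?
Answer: $32365 + 11881 \sqrt{109} \approx 1.5641 \cdot 10^{5}$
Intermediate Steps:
$Q{\left(g \right)} = g^{2}$
$D{\left(O \right)} = O^{\frac{5}{2}}$ ($D{\left(O \right)} = O^{2} \sqrt{O} = O^{\frac{5}{2}}$)
$\left(D{\left(109 \right)} + 28182\right) + 4183 = \left(109^{\frac{5}{2}} + 28182\right) + 4183 = \left(11881 \sqrt{109} + 28182\right) + 4183 = \left(28182 + 11881 \sqrt{109}\right) + 4183 = 32365 + 11881 \sqrt{109}$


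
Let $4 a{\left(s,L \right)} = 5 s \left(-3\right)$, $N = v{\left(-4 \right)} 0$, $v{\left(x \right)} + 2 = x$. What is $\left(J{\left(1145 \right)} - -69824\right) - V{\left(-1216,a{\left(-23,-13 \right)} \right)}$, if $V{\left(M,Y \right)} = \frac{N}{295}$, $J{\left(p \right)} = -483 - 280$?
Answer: $69061$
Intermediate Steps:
$v{\left(x \right)} = -2 + x$
$N = 0$ ($N = \left(-2 - 4\right) 0 = \left(-6\right) 0 = 0$)
$J{\left(p \right)} = -763$ ($J{\left(p \right)} = -483 - 280 = -763$)
$a{\left(s,L \right)} = - \frac{15 s}{4}$ ($a{\left(s,L \right)} = \frac{5 s \left(-3\right)}{4} = \frac{\left(-15\right) s}{4} = - \frac{15 s}{4}$)
$V{\left(M,Y \right)} = 0$ ($V{\left(M,Y \right)} = \frac{0}{295} = 0 \cdot \frac{1}{295} = 0$)
$\left(J{\left(1145 \right)} - -69824\right) - V{\left(-1216,a{\left(-23,-13 \right)} \right)} = \left(-763 - -69824\right) - 0 = \left(-763 + 69824\right) + 0 = 69061 + 0 = 69061$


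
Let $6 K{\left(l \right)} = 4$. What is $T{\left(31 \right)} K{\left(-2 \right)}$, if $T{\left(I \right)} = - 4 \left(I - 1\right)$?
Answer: $-80$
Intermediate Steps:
$T{\left(I \right)} = 4 - 4 I$ ($T{\left(I \right)} = - 4 \left(-1 + I\right) = 4 - 4 I$)
$K{\left(l \right)} = \frac{2}{3}$ ($K{\left(l \right)} = \frac{1}{6} \cdot 4 = \frac{2}{3}$)
$T{\left(31 \right)} K{\left(-2 \right)} = \left(4 - 124\right) \frac{2}{3} = \left(-120\right) \frac{2}{3} = -80$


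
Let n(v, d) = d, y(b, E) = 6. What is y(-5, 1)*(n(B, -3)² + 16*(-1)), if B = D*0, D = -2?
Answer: -42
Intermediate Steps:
B = 0 (B = -2*0 = 0)
y(-5, 1)*(n(B, -3)² + 16*(-1)) = 6*((-3)² + 16*(-1)) = 6*(9 - 16) = 6*(-7) = -42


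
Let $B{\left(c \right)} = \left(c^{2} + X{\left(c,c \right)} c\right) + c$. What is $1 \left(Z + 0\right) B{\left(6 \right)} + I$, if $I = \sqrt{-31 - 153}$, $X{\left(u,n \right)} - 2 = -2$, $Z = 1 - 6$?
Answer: $-210 + 2 i \sqrt{46} \approx -210.0 + 13.565 i$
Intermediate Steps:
$Z = -5$ ($Z = 1 - 6 = -5$)
$X{\left(u,n \right)} = 0$ ($X{\left(u,n \right)} = 2 - 2 = 0$)
$I = 2 i \sqrt{46}$ ($I = \sqrt{-184} = 2 i \sqrt{46} \approx 13.565 i$)
$B{\left(c \right)} = c + c^{2}$ ($B{\left(c \right)} = \left(c^{2} + 0 c\right) + c = \left(c^{2} + 0\right) + c = c^{2} + c = c + c^{2}$)
$1 \left(Z + 0\right) B{\left(6 \right)} + I = 1 \left(-5 + 0\right) 6 \left(1 + 6\right) + 2 i \sqrt{46} = 1 \left(-5\right) 6 \cdot 7 + 2 i \sqrt{46} = \left(-5\right) 42 + 2 i \sqrt{46} = -210 + 2 i \sqrt{46}$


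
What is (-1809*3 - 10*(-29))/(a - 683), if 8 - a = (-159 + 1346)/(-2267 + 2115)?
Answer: 780824/101413 ≈ 7.6994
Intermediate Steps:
a = 2403/152 (a = 8 - (-159 + 1346)/(-2267 + 2115) = 8 - 1187/(-152) = 8 - 1187*(-1)/152 = 8 - 1*(-1187/152) = 8 + 1187/152 = 2403/152 ≈ 15.809)
(-1809*3 - 10*(-29))/(a - 683) = (-1809*3 - 10*(-29))/(2403/152 - 683) = (-5427 + 290)/(-101413/152) = -5137*(-152/101413) = 780824/101413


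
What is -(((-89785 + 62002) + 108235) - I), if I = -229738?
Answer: -310190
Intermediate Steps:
-(((-89785 + 62002) + 108235) - I) = -(((-89785 + 62002) + 108235) - 1*(-229738)) = -((-27783 + 108235) + 229738) = -(80452 + 229738) = -1*310190 = -310190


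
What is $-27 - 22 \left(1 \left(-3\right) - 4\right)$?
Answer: $127$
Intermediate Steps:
$-27 - 22 \left(1 \left(-3\right) - 4\right) = -27 - 22 \left(-3 - 4\right) = -27 - -154 = -27 + 154 = 127$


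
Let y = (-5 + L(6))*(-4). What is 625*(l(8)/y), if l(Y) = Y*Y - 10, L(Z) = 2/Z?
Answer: 50625/28 ≈ 1808.0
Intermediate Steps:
y = 56/3 (y = (-5 + 2/6)*(-4) = (-5 + 2*(1/6))*(-4) = (-5 + 1/3)*(-4) = -14/3*(-4) = 56/3 ≈ 18.667)
l(Y) = -10 + Y**2 (l(Y) = Y**2 - 10 = -10 + Y**2)
625*(l(8)/y) = 625*((-10 + 8**2)/(56/3)) = 625*((-10 + 64)*(3/56)) = 625*(54*(3/56)) = 625*(81/28) = 50625/28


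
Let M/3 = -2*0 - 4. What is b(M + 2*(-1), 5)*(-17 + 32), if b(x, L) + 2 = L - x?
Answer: 255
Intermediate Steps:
M = -12 (M = 3*(-2*0 - 4) = 3*(0 - 4) = 3*(-4) = -12)
b(x, L) = -2 + L - x (b(x, L) = -2 + (L - x) = -2 + L - x)
b(M + 2*(-1), 5)*(-17 + 32) = (-2 + 5 - (-12 + 2*(-1)))*(-17 + 32) = (-2 + 5 - (-12 - 2))*15 = (-2 + 5 - 1*(-14))*15 = (-2 + 5 + 14)*15 = 17*15 = 255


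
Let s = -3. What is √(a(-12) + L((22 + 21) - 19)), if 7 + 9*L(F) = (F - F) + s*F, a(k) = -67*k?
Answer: √7157/3 ≈ 28.200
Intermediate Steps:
L(F) = -7/9 - F/3 (L(F) = -7/9 + ((F - F) - 3*F)/9 = -7/9 + (0 - 3*F)/9 = -7/9 + (-3*F)/9 = -7/9 - F/3)
√(a(-12) + L((22 + 21) - 19)) = √(-67*(-12) + (-7/9 - ((22 + 21) - 19)/3)) = √(804 + (-7/9 - (43 - 19)/3)) = √(804 + (-7/9 - ⅓*24)) = √(804 + (-7/9 - 8)) = √(804 - 79/9) = √(7157/9) = √7157/3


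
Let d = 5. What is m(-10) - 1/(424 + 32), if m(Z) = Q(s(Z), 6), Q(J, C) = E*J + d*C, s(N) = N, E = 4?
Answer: -4561/456 ≈ -10.002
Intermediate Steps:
Q(J, C) = 4*J + 5*C
m(Z) = 30 + 4*Z (m(Z) = 4*Z + 5*6 = 4*Z + 30 = 30 + 4*Z)
m(-10) - 1/(424 + 32) = (30 + 4*(-10)) - 1/(424 + 32) = (30 - 40) - 1/456 = -10 - 1*1/456 = -10 - 1/456 = -4561/456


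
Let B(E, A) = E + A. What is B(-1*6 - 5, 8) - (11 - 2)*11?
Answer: -102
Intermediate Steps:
B(E, A) = A + E
B(-1*6 - 5, 8) - (11 - 2)*11 = (8 + (-1*6 - 5)) - (11 - 2)*11 = (8 + (-6 - 5)) - 9*11 = (8 - 11) - 1*99 = -3 - 99 = -102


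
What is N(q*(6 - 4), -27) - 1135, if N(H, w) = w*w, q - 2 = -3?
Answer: -406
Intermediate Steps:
q = -1 (q = 2 - 3 = -1)
N(H, w) = w²
N(q*(6 - 4), -27) - 1135 = (-27)² - 1135 = 729 - 1135 = -406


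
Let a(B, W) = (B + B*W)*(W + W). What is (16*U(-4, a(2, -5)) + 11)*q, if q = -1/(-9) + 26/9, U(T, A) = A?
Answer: 3873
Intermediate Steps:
a(B, W) = 2*W*(B + B*W) (a(B, W) = (B + B*W)*(2*W) = 2*W*(B + B*W))
q = 3 (q = -1*(-⅑) + 26*(⅑) = ⅑ + 26/9 = 3)
(16*U(-4, a(2, -5)) + 11)*q = (16*(2*2*(-5)*(1 - 5)) + 11)*3 = (16*(2*2*(-5)*(-4)) + 11)*3 = (16*80 + 11)*3 = (1280 + 11)*3 = 1291*3 = 3873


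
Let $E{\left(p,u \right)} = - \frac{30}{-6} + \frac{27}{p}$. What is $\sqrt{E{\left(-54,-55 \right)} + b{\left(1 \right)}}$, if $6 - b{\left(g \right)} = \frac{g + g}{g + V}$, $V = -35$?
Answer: $\frac{\sqrt{12206}}{34} \approx 3.2494$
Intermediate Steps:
$E{\left(p,u \right)} = 5 + \frac{27}{p}$ ($E{\left(p,u \right)} = \left(-30\right) \left(- \frac{1}{6}\right) + \frac{27}{p} = 5 + \frac{27}{p}$)
$b{\left(g \right)} = 6 - \frac{2 g}{-35 + g}$ ($b{\left(g \right)} = 6 - \frac{g + g}{g - 35} = 6 - \frac{2 g}{-35 + g}$)
$\sqrt{E{\left(-54,-55 \right)} + b{\left(1 \right)}} = \sqrt{\left(5 + \frac{27}{-54}\right) + \frac{2 \left(-105 + 2 \cdot 1\right)}{-35 + 1}} = \sqrt{\left(5 + 27 \left(- \frac{1}{54}\right)\right) + \frac{2 \left(-105 + 2\right)}{-34}} = \sqrt{\left(5 - \frac{1}{2}\right) + 2 \left(- \frac{1}{34}\right) \left(-103\right)} = \sqrt{\frac{9}{2} + \frac{103}{17}} = \sqrt{\frac{359}{34}} = \frac{\sqrt{12206}}{34}$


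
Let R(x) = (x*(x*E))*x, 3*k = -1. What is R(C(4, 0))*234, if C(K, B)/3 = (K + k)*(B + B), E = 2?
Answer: 0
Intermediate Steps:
k = -⅓ (k = (⅓)*(-1) = -⅓ ≈ -0.33333)
C(K, B) = 6*B*(-⅓ + K) (C(K, B) = 3*((K - ⅓)*(B + B)) = 3*((-⅓ + K)*(2*B)) = 3*(2*B*(-⅓ + K)) = 6*B*(-⅓ + K))
R(x) = 2*x³ (R(x) = (x*(x*2))*x = (x*(2*x))*x = (2*x²)*x = 2*x³)
R(C(4, 0))*234 = (2*(2*0*(-1 + 3*4))³)*234 = (2*(2*0*(-1 + 12))³)*234 = (2*(2*0*11)³)*234 = (2*0³)*234 = (2*0)*234 = 0*234 = 0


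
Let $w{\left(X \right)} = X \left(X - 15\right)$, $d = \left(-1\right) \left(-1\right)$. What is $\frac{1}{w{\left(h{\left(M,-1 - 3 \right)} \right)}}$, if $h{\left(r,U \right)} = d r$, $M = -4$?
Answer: $\frac{1}{76} \approx 0.013158$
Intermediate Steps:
$d = 1$
$h{\left(r,U \right)} = r$ ($h{\left(r,U \right)} = 1 r = r$)
$w{\left(X \right)} = X \left(-15 + X\right)$
$\frac{1}{w{\left(h{\left(M,-1 - 3 \right)} \right)}} = \frac{1}{\left(-4\right) \left(-15 - 4\right)} = \frac{1}{\left(-4\right) \left(-19\right)} = \frac{1}{76}$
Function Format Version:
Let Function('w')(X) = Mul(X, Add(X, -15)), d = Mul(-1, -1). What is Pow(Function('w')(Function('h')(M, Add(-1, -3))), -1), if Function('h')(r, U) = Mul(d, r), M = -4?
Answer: Rational(1, 76) ≈ 0.013158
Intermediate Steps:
d = 1
Function('h')(r, U) = r (Function('h')(r, U) = Mul(1, r) = r)
Function('w')(X) = Mul(X, Add(-15, X))
Pow(Function('w')(Function('h')(M, Add(-1, -3))), -1) = Pow(Mul(-4, Add(-15, -4)), -1) = Pow(Mul(-4, -19), -1) = Pow(76, -1) = Rational(1, 76)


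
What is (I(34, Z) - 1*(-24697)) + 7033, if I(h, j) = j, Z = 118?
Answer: 31848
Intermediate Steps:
(I(34, Z) - 1*(-24697)) + 7033 = (118 - 1*(-24697)) + 7033 = (118 + 24697) + 7033 = 24815 + 7033 = 31848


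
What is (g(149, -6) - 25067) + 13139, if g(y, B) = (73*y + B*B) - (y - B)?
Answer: -1170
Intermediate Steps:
g(y, B) = B + B² + 72*y (g(y, B) = (73*y + B²) + (B - y) = (B² + 73*y) + (B - y) = B + B² + 72*y)
(g(149, -6) - 25067) + 13139 = ((-6 + (-6)² + 72*149) - 25067) + 13139 = ((-6 + 36 + 10728) - 25067) + 13139 = (10758 - 25067) + 13139 = -14309 + 13139 = -1170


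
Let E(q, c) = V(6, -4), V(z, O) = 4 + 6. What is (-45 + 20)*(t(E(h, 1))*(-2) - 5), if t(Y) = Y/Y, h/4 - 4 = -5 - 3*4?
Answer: 175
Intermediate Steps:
h = -52 (h = 16 + 4*(-5 - 3*4) = 16 + 4*(-5 - 12) = 16 + 4*(-17) = 16 - 68 = -52)
V(z, O) = 10
E(q, c) = 10
t(Y) = 1
(-45 + 20)*(t(E(h, 1))*(-2) - 5) = (-45 + 20)*(1*(-2) - 5) = -25*(-2 - 5) = -25*(-7) = 175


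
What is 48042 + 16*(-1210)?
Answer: 28682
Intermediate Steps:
48042 + 16*(-1210) = 48042 - 19360 = 28682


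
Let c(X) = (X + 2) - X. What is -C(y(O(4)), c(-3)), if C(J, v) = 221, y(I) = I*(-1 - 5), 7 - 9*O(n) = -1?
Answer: -221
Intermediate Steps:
c(X) = 2 (c(X) = (2 + X) - X = 2)
O(n) = 8/9 (O(n) = 7/9 - 1/9*(-1) = 7/9 + 1/9 = 8/9)
y(I) = -6*I (y(I) = I*(-6) = -6*I)
-C(y(O(4)), c(-3)) = -1*221 = -221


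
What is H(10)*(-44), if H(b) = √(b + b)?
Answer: -88*√5 ≈ -196.77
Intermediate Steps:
H(b) = √2*√b (H(b) = √(2*b) = √2*√b)
H(10)*(-44) = (√2*√10)*(-44) = (2*√5)*(-44) = -88*√5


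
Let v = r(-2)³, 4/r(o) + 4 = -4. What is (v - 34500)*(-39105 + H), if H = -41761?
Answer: 11159548433/4 ≈ 2.7899e+9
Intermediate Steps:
r(o) = -½ (r(o) = 4/(-4 - 4) = 4/(-8) = 4*(-⅛) = -½)
v = -⅛ (v = (-½)³ = -⅛ ≈ -0.12500)
(v - 34500)*(-39105 + H) = (-⅛ - 34500)*(-39105 - 41761) = -276001/8*(-80866) = 11159548433/4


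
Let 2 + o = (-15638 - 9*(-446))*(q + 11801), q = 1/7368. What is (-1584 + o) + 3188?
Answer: -126336538915/921 ≈ -1.3717e+8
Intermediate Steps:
q = 1/7368 ≈ 0.00013572
o = -126338016199/921 (o = -2 + (-15638 - 9*(-446))*(1/7368 + 11801) = -2 + (-15638 + 4014)*(86949769/7368) = -2 - 11624*86949769/7368 = -2 - 126338014357/921 = -126338016199/921 ≈ -1.3717e+8)
(-1584 + o) + 3188 = (-1584 - 126338016199/921) + 3188 = -126339475063/921 + 3188 = -126336538915/921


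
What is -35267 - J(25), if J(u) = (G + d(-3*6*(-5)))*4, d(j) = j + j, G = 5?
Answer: -36007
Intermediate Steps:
d(j) = 2*j
J(u) = 740 (J(u) = (5 + 2*(-3*6*(-5)))*4 = (5 + 2*(-18*(-5)))*4 = (5 + 2*90)*4 = (5 + 180)*4 = 185*4 = 740)
-35267 - J(25) = -35267 - 1*740 = -35267 - 740 = -36007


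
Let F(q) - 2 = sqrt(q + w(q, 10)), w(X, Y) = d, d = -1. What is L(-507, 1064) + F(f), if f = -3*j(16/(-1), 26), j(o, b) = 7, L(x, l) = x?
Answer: -505 + I*sqrt(22) ≈ -505.0 + 4.6904*I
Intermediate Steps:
w(X, Y) = -1
f = -21 (f = -3*7 = -21)
F(q) = 2 + sqrt(-1 + q) (F(q) = 2 + sqrt(q - 1) = 2 + sqrt(-1 + q))
L(-507, 1064) + F(f) = -507 + (2 + sqrt(-1 - 21)) = -507 + (2 + sqrt(-22)) = -507 + (2 + I*sqrt(22)) = -505 + I*sqrt(22)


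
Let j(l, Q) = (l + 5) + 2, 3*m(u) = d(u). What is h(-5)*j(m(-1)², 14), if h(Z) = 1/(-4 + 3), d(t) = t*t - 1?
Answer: -7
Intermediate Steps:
d(t) = -1 + t² (d(t) = t² - 1 = -1 + t²)
h(Z) = -1 (h(Z) = 1/(-1) = -1)
m(u) = -⅓ + u²/3 (m(u) = (-1 + u²)/3 = -⅓ + u²/3)
j(l, Q) = 7 + l (j(l, Q) = (5 + l) + 2 = 7 + l)
h(-5)*j(m(-1)², 14) = -(7 + (-⅓ + (⅓)*(-1)²)²) = -(7 + (-⅓ + (⅓)*1)²) = -(7 + (-⅓ + ⅓)²) = -(7 + 0²) = -(7 + 0) = -1*7 = -7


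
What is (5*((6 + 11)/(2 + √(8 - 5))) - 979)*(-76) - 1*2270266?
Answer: -2208782 + 6460*√3 ≈ -2.1976e+6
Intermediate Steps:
(5*((6 + 11)/(2 + √(8 - 5))) - 979)*(-76) - 1*2270266 = (5*(17/(2 + √3)) - 979)*(-76) - 2270266 = (85/(2 + √3) - 979)*(-76) - 2270266 = (-979 + 85/(2 + √3))*(-76) - 2270266 = (74404 - 6460/(2 + √3)) - 2270266 = -2195862 - 6460/(2 + √3)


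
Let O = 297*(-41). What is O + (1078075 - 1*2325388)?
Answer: -1259490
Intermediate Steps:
O = -12177
O + (1078075 - 1*2325388) = -12177 + (1078075 - 1*2325388) = -12177 + (1078075 - 2325388) = -12177 - 1247313 = -1259490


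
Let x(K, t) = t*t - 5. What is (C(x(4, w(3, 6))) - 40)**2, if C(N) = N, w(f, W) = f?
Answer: 1296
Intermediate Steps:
x(K, t) = -5 + t**2 (x(K, t) = t**2 - 5 = -5 + t**2)
(C(x(4, w(3, 6))) - 40)**2 = ((-5 + 3**2) - 40)**2 = ((-5 + 9) - 40)**2 = (4 - 40)**2 = (-36)**2 = 1296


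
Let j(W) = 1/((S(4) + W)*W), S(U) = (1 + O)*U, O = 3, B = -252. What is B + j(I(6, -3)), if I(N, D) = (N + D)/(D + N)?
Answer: -4283/17 ≈ -251.94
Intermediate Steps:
S(U) = 4*U (S(U) = (1 + 3)*U = 4*U)
I(N, D) = 1 (I(N, D) = (D + N)/(D + N) = 1)
j(W) = 1/(W*(16 + W)) (j(W) = 1/((4*4 + W)*W) = 1/((16 + W)*W) = 1/(W*(16 + W)))
B + j(I(6, -3)) = -252 + 1/(1*(16 + 1)) = -252 + 1/17 = -4283/17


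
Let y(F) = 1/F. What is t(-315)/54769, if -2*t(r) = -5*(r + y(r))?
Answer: -49613/3450447 ≈ -0.014379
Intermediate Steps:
y(F) = 1/F
t(r) = 5*r/2 + 5/(2*r) (t(r) = -(-5)*(r + 1/r)/2 = -(-5*r - 5/r)/2 = 5*r/2 + 5/(2*r))
t(-315)/54769 = ((5/2)*(1 + (-315)**2)/(-315))/54769 = ((5/2)*(-1/315)*(1 + 99225))*(1/54769) = ((5/2)*(-1/315)*99226)*(1/54769) = -49613/63*1/54769 = -49613/3450447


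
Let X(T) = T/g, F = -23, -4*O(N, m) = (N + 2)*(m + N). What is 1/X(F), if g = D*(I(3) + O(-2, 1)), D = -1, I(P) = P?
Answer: 3/23 ≈ 0.13043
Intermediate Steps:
O(N, m) = -(2 + N)*(N + m)/4 (O(N, m) = -(N + 2)*(m + N)/4 = -(2 + N)*(N + m)/4)
g = -3 (g = -(3 + (-½*(-2) - ½*1 - ¼*(-2)² - ¼*(-2)*1)) = -(3 + (1 - ½ - ¼*4 + ½)) = -(3 + (1 - ½ - 1 + ½)) = -(3 + 0) = -1*3 = -3)
X(T) = -T/3 (X(T) = T/(-3) = T*(-⅓) = -T/3)
1/X(F) = 1/(-⅓*(-23)) = 1/(23/3) = 3/23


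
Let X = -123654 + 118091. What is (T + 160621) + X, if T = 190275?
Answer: 345333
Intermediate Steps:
X = -5563
(T + 160621) + X = (190275 + 160621) - 5563 = 350896 - 5563 = 345333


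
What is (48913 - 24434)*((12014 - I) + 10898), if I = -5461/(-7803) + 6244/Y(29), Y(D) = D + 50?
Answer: 344533386553447/616437 ≈ 5.5891e+8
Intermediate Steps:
Y(D) = 50 + D
I = 49153351/616437 (I = -5461/(-7803) + 6244/(50 + 29) = -5461*(-1/7803) + 6244/79 = 5461/7803 + 6244*(1/79) = 5461/7803 + 6244/79 = 49153351/616437 ≈ 79.738)
(48913 - 24434)*((12014 - I) + 10898) = (48913 - 24434)*((12014 - 1*49153351/616437) + 10898) = 24479*((12014 - 49153351/616437) + 10898) = 24479*(7356720767/616437 + 10898) = 24479*(14074651193/616437) = 344533386553447/616437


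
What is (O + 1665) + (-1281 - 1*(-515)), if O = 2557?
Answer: 3456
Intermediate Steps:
(O + 1665) + (-1281 - 1*(-515)) = (2557 + 1665) + (-1281 - 1*(-515)) = 4222 + (-1281 + 515) = 4222 - 766 = 3456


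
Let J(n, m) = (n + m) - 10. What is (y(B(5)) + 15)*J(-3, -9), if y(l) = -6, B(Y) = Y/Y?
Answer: -198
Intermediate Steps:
J(n, m) = -10 + m + n (J(n, m) = (m + n) - 10 = -10 + m + n)
B(Y) = 1
(y(B(5)) + 15)*J(-3, -9) = (-6 + 15)*(-10 - 9 - 3) = 9*(-22) = -198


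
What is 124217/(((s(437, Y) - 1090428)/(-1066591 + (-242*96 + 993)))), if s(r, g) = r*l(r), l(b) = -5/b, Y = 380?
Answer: 135251196110/1090433 ≈ 1.2403e+5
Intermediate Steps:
s(r, g) = -5 (s(r, g) = r*(-5/r) = -5)
124217/(((s(437, Y) - 1090428)/(-1066591 + (-242*96 + 993)))) = 124217/(((-5 - 1090428)/(-1066591 + (-242*96 + 993)))) = 124217/((-1090433/(-1066591 + (-23232 + 993)))) = 124217/((-1090433/(-1066591 - 22239))) = 124217/((-1090433/(-1088830))) = 124217/((-1090433*(-1/1088830))) = 124217/(1090433/1088830) = 124217*(1088830/1090433) = 135251196110/1090433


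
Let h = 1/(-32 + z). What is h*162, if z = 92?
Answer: 27/10 ≈ 2.7000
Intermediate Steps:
h = 1/60 (h = 1/(-32 + 92) = 1/60 ≈ 0.016667)
h*162 = (1/60)*162 = 27/10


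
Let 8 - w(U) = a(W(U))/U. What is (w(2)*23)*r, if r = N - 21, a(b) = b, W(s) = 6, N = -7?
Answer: -3220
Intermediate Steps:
r = -28 (r = -7 - 21 = -28)
w(U) = 8 - 6/U
(w(2)*23)*r = ((8 - 6/2)*23)*(-28) = ((8 - 6*½)*23)*(-28) = ((8 - 3)*23)*(-28) = (5*23)*(-28) = 115*(-28) = -3220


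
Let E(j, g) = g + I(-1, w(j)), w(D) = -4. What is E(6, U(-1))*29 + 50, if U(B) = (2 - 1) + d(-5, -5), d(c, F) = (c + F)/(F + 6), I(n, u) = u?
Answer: -327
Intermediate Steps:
d(c, F) = (F + c)/(6 + F)
U(B) = -9 (U(B) = (2 - 1) + (-5 - 5)/(6 - 5) = 1 - 10/1 = 1 + 1*(-10) = 1 - 10 = -9)
E(j, g) = -4 + g (E(j, g) = g - 4 = -4 + g)
E(6, U(-1))*29 + 50 = (-4 - 9)*29 + 50 = -13*29 + 50 = -377 + 50 = -327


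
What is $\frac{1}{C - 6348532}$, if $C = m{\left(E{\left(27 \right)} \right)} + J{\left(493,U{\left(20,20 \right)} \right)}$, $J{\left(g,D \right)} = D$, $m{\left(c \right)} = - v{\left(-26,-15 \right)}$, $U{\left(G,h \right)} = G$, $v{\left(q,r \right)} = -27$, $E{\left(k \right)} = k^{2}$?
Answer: $- \frac{1}{6348485} \approx -1.5752 \cdot 10^{-7}$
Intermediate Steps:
$m{\left(c \right)} = 27$ ($m{\left(c \right)} = \left(-1\right) \left(-27\right) = 27$)
$C = 47$ ($C = 27 + 20 = 47$)
$\frac{1}{C - 6348532} = \frac{1}{47 - 6348532} = \frac{1}{-6348485} = - \frac{1}{6348485}$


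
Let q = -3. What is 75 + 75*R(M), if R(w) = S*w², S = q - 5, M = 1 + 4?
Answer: -14925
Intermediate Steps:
M = 5
S = -8 (S = -3 - 5 = -8)
R(w) = -8*w²
75 + 75*R(M) = 75 + 75*(-8*5²) = 75 + 75*(-8*25) = 75 + 75*(-200) = 75 - 15000 = -14925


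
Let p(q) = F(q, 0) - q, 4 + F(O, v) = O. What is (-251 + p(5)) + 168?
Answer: -87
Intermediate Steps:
F(O, v) = -4 + O
p(q) = -4 (p(q) = (-4 + q) - q = -4)
(-251 + p(5)) + 168 = (-251 - 4) + 168 = -255 + 168 = -87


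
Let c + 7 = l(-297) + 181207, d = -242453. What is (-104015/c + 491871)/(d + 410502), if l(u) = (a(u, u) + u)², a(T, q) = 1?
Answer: 132222690721/45174259984 ≈ 2.9269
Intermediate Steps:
l(u) = (1 + u)²
c = 268816 (c = -7 + ((1 - 297)² + 181207) = -7 + ((-296)² + 181207) = -7 + (87616 + 181207) = -7 + 268823 = 268816)
(-104015/c + 491871)/(d + 410502) = (-104015/268816 + 491871)/(-242453 + 410502) = (-104015*1/268816 + 491871)/168049 = (-104015/268816 + 491871)*(1/168049) = (132222690721/268816)*(1/168049) = 132222690721/45174259984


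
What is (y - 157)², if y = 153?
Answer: 16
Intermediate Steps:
(y - 157)² = (153 - 157)² = (-4)² = 16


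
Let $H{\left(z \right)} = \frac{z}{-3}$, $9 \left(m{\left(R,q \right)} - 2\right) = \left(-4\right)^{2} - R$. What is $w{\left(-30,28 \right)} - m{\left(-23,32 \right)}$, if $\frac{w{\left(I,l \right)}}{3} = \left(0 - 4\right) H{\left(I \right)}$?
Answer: $- \frac{379}{3} \approx -126.33$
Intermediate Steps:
$m{\left(R,q \right)} = \frac{34}{9} - \frac{R}{9}$ ($m{\left(R,q \right)} = 2 + \frac{\left(-4\right)^{2} - R}{9} = 2 + \frac{16 - R}{9} = 2 - \left(- \frac{16}{9} + \frac{R}{9}\right) = \frac{34}{9} - \frac{R}{9}$)
$H{\left(z \right)} = - \frac{z}{3}$ ($H{\left(z \right)} = z \left(- \frac{1}{3}\right) = - \frac{z}{3}$)
$w{\left(I,l \right)} = 4 I$ ($w{\left(I,l \right)} = 3 \left(0 - 4\right) \left(- \frac{I}{3}\right) = 3 \left(- 4 \left(- \frac{I}{3}\right)\right) = 3 \frac{4 I}{3} = 4 I$)
$w{\left(-30,28 \right)} - m{\left(-23,32 \right)} = 4 \left(-30\right) - \left(\frac{34}{9} - - \frac{23}{9}\right) = -120 - \left(\frac{34}{9} + \frac{23}{9}\right) = -120 - \frac{19}{3} = - \frac{379}{3}$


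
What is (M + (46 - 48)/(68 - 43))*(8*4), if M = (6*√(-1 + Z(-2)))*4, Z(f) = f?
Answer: -64/25 + 768*I*√3 ≈ -2.56 + 1330.2*I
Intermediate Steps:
M = 24*I*√3 (M = (6*√(-1 - 2))*4 = (6*√(-3))*4 = (6*(I*√3))*4 = (6*I*√3)*4 = 24*I*√3 ≈ 41.569*I)
(M + (46 - 48)/(68 - 43))*(8*4) = (24*I*√3 + (46 - 48)/(68 - 43))*(8*4) = (24*I*√3 - 2/25)*32 = (-2/25 + 24*I*√3)*32 = -64/25 + 768*I*√3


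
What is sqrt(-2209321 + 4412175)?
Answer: sqrt(2202854) ≈ 1484.2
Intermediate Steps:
sqrt(-2209321 + 4412175) = sqrt(2202854)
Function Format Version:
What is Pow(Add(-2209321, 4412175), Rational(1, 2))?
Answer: Pow(2202854, Rational(1, 2)) ≈ 1484.2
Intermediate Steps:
Pow(Add(-2209321, 4412175), Rational(1, 2)) = Pow(2202854, Rational(1, 2))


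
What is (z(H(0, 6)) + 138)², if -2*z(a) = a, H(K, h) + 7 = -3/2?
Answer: 323761/16 ≈ 20235.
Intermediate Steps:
H(K, h) = -17/2 (H(K, h) = -7 - 3/2 = -17/2)
z(a) = -a/2
(z(H(0, 6)) + 138)² = (-½*(-17/2) + 138)² = (17/4 + 138)² = (569/4)² = 323761/16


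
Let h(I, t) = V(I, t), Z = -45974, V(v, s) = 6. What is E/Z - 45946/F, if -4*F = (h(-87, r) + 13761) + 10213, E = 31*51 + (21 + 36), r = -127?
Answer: 1051250797/137807065 ≈ 7.6284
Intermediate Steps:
h(I, t) = 6
E = 1638 (E = 1581 + 57 = 1638)
F = -5995 (F = -((6 + 13761) + 10213)/4 = -(13767 + 10213)/4 = -¼*23980 = -5995)
E/Z - 45946/F = 1638/(-45974) - 45946/(-5995) = 1638*(-1/45974) - 45946*(-1/5995) = -819/22987 + 45946/5995 = 1051250797/137807065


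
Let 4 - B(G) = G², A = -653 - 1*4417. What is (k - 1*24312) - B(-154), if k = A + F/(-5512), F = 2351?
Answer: -31255391/5512 ≈ -5670.4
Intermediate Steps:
A = -5070 (A = -653 - 4417 = -5070)
B(G) = 4 - G²
k = -27948191/5512 (k = -5070 + 2351/(-5512) = -5070 + 2351*(-1/5512) = -5070 - 2351/5512 = -27948191/5512 ≈ -5070.4)
(k - 1*24312) - B(-154) = (-27948191/5512 - 1*24312) - (4 - 1*(-154)²) = (-27948191/5512 - 24312) - (4 - 1*23716) = -161955935/5512 - (4 - 23716) = -161955935/5512 - 1*(-23712) = -161955935/5512 + 23712 = -31255391/5512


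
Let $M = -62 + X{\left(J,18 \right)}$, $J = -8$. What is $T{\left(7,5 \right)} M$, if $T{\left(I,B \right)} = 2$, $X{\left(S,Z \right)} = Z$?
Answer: $-88$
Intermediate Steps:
$M = -44$ ($M = -62 + 18 = -44$)
$T{\left(7,5 \right)} M = 2 \left(-44\right) = -88$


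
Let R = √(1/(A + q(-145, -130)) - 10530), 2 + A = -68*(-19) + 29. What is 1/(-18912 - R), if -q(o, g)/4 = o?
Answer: -35913888/679223446325 + 3*I*√4219254959/679223446325 ≈ -5.2875e-5 + 2.869e-7*I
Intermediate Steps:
A = 1319 (A = -2 + (-68*(-19) + 29) = -2 + (1292 + 29) = -2 + 1321 = 1319)
q(o, g) = -4*o
R = I*√4219254959/633 (R = √(1/(1319 - 4*(-145)) - 10530) = √(1/(1319 + 580) - 10530) = √(1/1899 - 10530) = √(-19996469/1899) = I*√4219254959/633 ≈ 102.62*I)
1/(-18912 - R) = 1/(-18912 - I*√4219254959/633)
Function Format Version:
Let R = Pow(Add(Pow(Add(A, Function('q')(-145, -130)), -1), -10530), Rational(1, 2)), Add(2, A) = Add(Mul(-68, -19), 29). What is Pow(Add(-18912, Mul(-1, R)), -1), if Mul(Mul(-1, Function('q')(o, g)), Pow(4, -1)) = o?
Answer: Add(Rational(-35913888, 679223446325), Mul(Rational(3, 679223446325), I, Pow(4219254959, Rational(1, 2)))) ≈ Add(-5.2875e-5, Mul(2.8690e-7, I))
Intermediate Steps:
A = 1319 (A = Add(-2, Add(Mul(-68, -19), 29)) = Add(-2, Add(1292, 29)) = Add(-2, 1321) = 1319)
Function('q')(o, g) = Mul(-4, o)
R = Mul(Rational(1, 633), I, Pow(4219254959, Rational(1, 2))) (R = Pow(Add(Pow(Add(1319, Mul(-4, -145)), -1), -10530), Rational(1, 2)) = Pow(Add(Pow(Add(1319, 580), -1), -10530), Rational(1, 2)) = Pow(Add(Pow(1899, -1), -10530), Rational(1, 2)) = Pow(Add(Rational(1, 1899), -10530), Rational(1, 2)) = Pow(Rational(-19996469, 1899), Rational(1, 2)) = Mul(Rational(1, 633), I, Pow(4219254959, Rational(1, 2))) ≈ Mul(102.62, I))
Pow(Add(-18912, Mul(-1, R)), -1) = Pow(Add(-18912, Mul(-1, Mul(Rational(1, 633), I, Pow(4219254959, Rational(1, 2))))), -1) = Pow(Add(-18912, Mul(Rational(-1, 633), I, Pow(4219254959, Rational(1, 2)))), -1)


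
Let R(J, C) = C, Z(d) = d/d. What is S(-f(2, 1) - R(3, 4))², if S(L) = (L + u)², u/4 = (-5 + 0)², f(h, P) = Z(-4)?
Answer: 81450625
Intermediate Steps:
Z(d) = 1
f(h, P) = 1
u = 100 (u = 4*(-5 + 0)² = 4*(-5)² = 4*25 = 100)
S(L) = (100 + L)² (S(L) = (L + 100)² = (100 + L)²)
S(-f(2, 1) - R(3, 4))² = ((100 + (-1*1 - 1*4))²)² = ((100 + (-1 - 4))²)² = ((100 - 5)²)² = (95²)² = 9025² = 81450625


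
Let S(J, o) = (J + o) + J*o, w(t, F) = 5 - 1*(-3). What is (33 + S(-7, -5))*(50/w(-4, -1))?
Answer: 350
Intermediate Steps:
w(t, F) = 8 (w(t, F) = 5 + 3 = 8)
S(J, o) = J + o + J*o
(33 + S(-7, -5))*(50/w(-4, -1)) = (33 + (-7 - 5 - 7*(-5)))*(50/8) = (33 + (-7 - 5 + 35))*(50*(⅛)) = (33 + 23)*(25/4) = 56*(25/4) = 350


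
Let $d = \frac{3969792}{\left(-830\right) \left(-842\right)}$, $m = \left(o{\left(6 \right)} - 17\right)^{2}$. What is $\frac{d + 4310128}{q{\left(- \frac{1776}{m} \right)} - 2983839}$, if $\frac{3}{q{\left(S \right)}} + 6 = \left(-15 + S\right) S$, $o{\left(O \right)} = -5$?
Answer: $- \frac{45943275814107680}{31805819986693387} \approx -1.4445$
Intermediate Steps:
$m = 484$ ($m = \left(-5 - 17\right)^{2} = \left(-22\right)^{2} = 484$)
$q{\left(S \right)} = \frac{3}{-6 + S \left(-15 + S\right)}$ ($q{\left(S \right)} = \frac{3}{-6 + \left(-15 + S\right) S} = \frac{3}{-6 + S \left(-15 + S\right)}$)
$d = \frac{992448}{174715}$ ($d = \frac{3969792}{698860} = 3969792 \cdot \frac{1}{698860} = \frac{992448}{174715} \approx 5.6804$)
$\frac{d + 4310128}{q{\left(- \frac{1776}{m} \right)} - 2983839} = \frac{\frac{992448}{174715} + 4310128}{\frac{3}{-6 + \left(- \frac{1776}{484}\right)^{2} - 15 \left(- \frac{1776}{484}\right)} - 2983839} = \frac{753045005968}{174715 \left(\frac{3}{-6 + \left(\left(-1776\right) \frac{1}{484}\right)^{2} - 15 \left(\left(-1776\right) \frac{1}{484}\right)} - 2983839\right)} = \frac{753045005968}{174715 \left(\frac{3}{-6 + \left(- \frac{444}{121}\right)^{2} - - \frac{6660}{121}} - 2983839\right)} = \frac{753045005968}{174715 \left(\frac{3}{-6 + \frac{197136}{14641} + \frac{6660}{121}} - 2983839\right)} = \frac{753045005968}{174715 \left(\frac{3}{\frac{915150}{14641}} - 2983839\right)} = \frac{753045005968}{174715 \left(3 \cdot \frac{14641}{915150} - 2983839\right)} = \frac{753045005968}{174715 \left(\frac{14641}{305050} - 2983839\right)} = \frac{753045005968}{174715 \left(- \frac{910220072309}{305050}\right)} = \frac{753045005968}{174715} \left(- \frac{305050}{910220072309}\right) = - \frac{45943275814107680}{31805819986693387}$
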